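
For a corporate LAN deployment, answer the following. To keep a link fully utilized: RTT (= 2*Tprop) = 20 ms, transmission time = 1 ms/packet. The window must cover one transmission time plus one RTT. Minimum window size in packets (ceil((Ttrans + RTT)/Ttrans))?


Given: Ttrans = 1 ms, RTT = 20 ms (= 2 * Tprop, Tprop = 10 ms)
Time until first ACK returns = Ttrans + RTT = 1 + 20 = 21 ms
Need W * Ttrans >= Ttrans + RTT  ->  W >= (Ttrans + RTT) / Ttrans
(Ttrans + RTT) / Ttrans = 21 / 1 = 21
W_min = ceil(21) = 21

21


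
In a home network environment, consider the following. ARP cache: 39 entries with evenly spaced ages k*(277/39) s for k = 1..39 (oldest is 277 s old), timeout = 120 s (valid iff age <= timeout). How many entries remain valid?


Ages are k * 277/39 s for k = 1..39 (spacing = 7.1026 s).
Entry k is valid iff k * 277/39 <= 120 iff k <= 39 * 120 / 277 = 16.8953
n_valid = floor(16.8953) = 16
(n_stale = 39 - 16 = 23)

16


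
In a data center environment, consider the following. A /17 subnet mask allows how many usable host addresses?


Given: subnet mask /17
Host bits = 32 - 17 = 15
Total addresses = 2^15 = 32768
Usable hosts = 32768 - 2 (network + broadcast) = 32766

32766


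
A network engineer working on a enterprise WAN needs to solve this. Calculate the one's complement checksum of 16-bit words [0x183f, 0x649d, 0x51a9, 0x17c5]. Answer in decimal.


Given words: [0x183f, 0x649d, 0x51a9, 0x17c5]
Step 1: Sum all words
Raw sum = 6207 + 25757 + 20905 + 6085 = 58954
One's complement = ~58954 & 0xFFFF = 6581

6581


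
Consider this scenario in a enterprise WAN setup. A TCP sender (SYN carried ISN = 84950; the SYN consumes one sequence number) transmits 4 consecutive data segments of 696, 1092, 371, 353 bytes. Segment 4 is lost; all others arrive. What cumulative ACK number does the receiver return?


SYN uses sequence number 84950; first data byte = ISN + 1 = 84951.
Segment 1: SEQ = 84951, len = 696 B, covers [84951, 85646]
Segment 2: SEQ = 85647, len = 1092 B, covers [85647, 86738]
Segment 3: SEQ = 86739, len = 371 B, covers [86739, 87109]
Segment 4: SEQ = 87110, len = 353 B, covers [87110, 87462] [LOST]
In-order data received: bytes [84951, 87109] (segments 1..3).
Segment 4 missing -> gap begins at byte 87110.
Cumulative ACK = next expected in-order byte = 84951 + 696 + 1092 + 371 = 87110

87110


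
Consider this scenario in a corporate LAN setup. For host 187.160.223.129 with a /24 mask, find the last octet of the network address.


Given: IP = 187.160.223.129, prefix = /24
Subnet mask = 255.255.255.0
Last octet of IP: 129
Last octet of mask: 0
Network last octet = 129 AND 0 = 0

0


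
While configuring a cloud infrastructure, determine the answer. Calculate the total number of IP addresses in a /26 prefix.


Given: CIDR prefix /26
Host bits = 32 - 26 = 6
Total addresses = 2^6 = 64

64


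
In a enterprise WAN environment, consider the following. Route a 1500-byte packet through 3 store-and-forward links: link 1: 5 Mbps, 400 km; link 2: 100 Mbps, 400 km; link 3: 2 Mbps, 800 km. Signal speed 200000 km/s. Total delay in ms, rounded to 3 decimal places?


Packet = 1500 bytes = 12000 bits. Store-and-forward: sum (t_trans + t_prop) per link.
Link 1: t_trans = 12000/(5*10^6) s = 2.4000 ms; t_prop = 400/200000 s = 2.0000 ms; subtotal = 4.4000 ms
Link 2: t_trans = 12000/(100*10^6) s = 0.1200 ms; t_prop = 400/200000 s = 2.0000 ms; subtotal = 2.1200 ms
Link 3: t_trans = 12000/(2*10^6) s = 6.0000 ms; t_prop = 800/200000 s = 4.0000 ms; subtotal = 10.0000 ms
End-to-end = 4.4000 + 2.1200 + 10.0000 = 16.5200 ms -> 16.520 ms (3 dp)

16.520


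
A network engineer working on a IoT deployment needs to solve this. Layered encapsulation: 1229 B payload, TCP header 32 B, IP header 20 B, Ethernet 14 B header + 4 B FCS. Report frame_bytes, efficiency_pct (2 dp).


TCP segment = 1229 + 32 = 1261 B
IP packet = 1261 + 20 = 1281 B
Ethernet frame = 1281 + 14 + 4 = 1299 B
Efficiency = app / frame = 1229 / 1299 = 0.946112 = 94.6112% -> 94.61% (2 dp)

1299, 94.61


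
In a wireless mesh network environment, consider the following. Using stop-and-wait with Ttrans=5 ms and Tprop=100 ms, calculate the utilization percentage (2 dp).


Given: Ttrans = 5 ms, Tprop = 100 ms
RTT = 2 * Tprop = 2 * 100 = 200 ms
U = Ttrans / (Ttrans + RTT)
U = 5 / (5 + 200)
U = 5 / 205 = 0.02439
U% = 2.44%

2.44


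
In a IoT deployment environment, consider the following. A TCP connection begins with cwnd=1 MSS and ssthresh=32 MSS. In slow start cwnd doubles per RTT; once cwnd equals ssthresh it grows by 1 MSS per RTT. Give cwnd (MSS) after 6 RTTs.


RTT 0: cwnd = 1 MSS (initial)
RTT 1: cwnd = 2 MSS (slow start, doubled)
RTT 2: cwnd = 4 MSS (slow start, doubled)
RTT 3: cwnd = 8 MSS (slow start, doubled)
RTT 4: cwnd = 16 MSS (slow start, doubled)
RTT 5: cwnd = 32 MSS (slow start, doubled)
RTT 6: cwnd = 33 MSS (congestion avoidance, +1)

33


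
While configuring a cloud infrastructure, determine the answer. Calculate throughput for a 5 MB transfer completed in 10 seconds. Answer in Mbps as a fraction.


Given: file = 5 MB, time = 10 s
File in Mb = 5 * 8 = 40 Mb
Throughput = 40 / 10 Mbps
Throughput = 4 Mbps

4


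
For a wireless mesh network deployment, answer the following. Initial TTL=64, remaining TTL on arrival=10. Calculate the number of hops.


Given: initial TTL = 64, received TTL = 10
Hops = initial TTL - received TTL
Hops = 64 - 10 = 54

54


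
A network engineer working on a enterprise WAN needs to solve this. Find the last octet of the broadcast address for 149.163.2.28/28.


Given: IP = 149.163.2.28, prefix = /28
Host bits = 32 - 28 = 4
Network last octet = 28 AND mask = 16
Host part size = 2^4 - 1 = 15
Broadcast last octet = 16 OR 15 = 31

31


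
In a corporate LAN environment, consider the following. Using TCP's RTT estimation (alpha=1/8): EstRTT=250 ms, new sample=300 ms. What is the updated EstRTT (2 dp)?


Given: EstRTT = 250 ms, SampleRTT = 300 ms, alpha = 1/8
New EstRTT = (1 - alpha) * EstRTT + alpha * SampleRTT
(7/8) * 250 = 218.75
(1/8) * 300 = 37.5
New EstRTT = 218.75 + 37.5 = 256.25 ms -> 256.25 ms (2 dp)

256.25


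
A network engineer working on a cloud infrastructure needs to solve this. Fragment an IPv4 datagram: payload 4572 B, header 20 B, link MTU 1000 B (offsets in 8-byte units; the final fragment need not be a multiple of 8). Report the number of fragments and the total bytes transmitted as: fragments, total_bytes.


Max data per non-final fragment = floor((MTU - header)/8)*8 = floor((1000 - 20)/8)*8 = floor(980/8)*8 = 976 B
Final fragment needs no 8-byte alignment: it can carry up to MTU - header = 980 B
Non-final fragments needed = ceil((payload - 980) / 976) = ceil(3592/976) = ceil(3.6803) = 4
Number of fragments = 4 + 1 = 5
Fragment sizes (data): 4 * 976 B + 668 B (last, 668 <= 980 OK)
Total bytes sent = payload + n_frags * header = 4572 + 5*20 = 4572 + 100 = 4672 B

5, 4672


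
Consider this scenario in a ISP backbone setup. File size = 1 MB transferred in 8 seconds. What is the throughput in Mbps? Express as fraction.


Given: file = 1 MB, time = 8 s
File in Mb = 1 * 8 = 8 Mb
Throughput = 8 / 8 Mbps
Throughput = 1 Mbps

1


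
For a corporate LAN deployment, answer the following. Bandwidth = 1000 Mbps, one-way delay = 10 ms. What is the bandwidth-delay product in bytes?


Given: bandwidth = 1000 Mbps, delay = 10 ms
BDP in bits = 1000 * 10^6 * 10 / 1000
BDP in bits = 10000000
BDP in bytes = 10000000 / 8 = 1250000

1250000


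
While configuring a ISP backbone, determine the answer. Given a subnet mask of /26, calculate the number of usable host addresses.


Given: subnet mask /26
Host bits = 32 - 26 = 6
Total addresses = 2^6 = 64
Usable hosts = 64 - 2 (network + broadcast) = 62

62


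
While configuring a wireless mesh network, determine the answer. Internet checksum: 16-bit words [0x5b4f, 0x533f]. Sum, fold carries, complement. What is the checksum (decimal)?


Given words: [0x5b4f, 0x533f]
Step 1: Sum all words
Raw sum = 23375 + 21311 = 44686
One's complement = ~44686 & 0xFFFF = 20849

20849


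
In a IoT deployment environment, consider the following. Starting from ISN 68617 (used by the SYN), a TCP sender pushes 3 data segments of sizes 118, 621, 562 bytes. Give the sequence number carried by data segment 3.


The SYN occupies sequence number ISN = 68617, so the first data byte is ISN + 1 = 68618.
SEQ of data segment i = (ISN + 1) + sum of payload sizes of segments 1..i-1.
Segment 1: SEQ = 68618, payload = 118 bytes
Segment 2: SEQ = 68736, payload = 621 bytes
Segment 3: SEQ = 69357, payload = 562 bytes
SEQ of segment 3 = 68618 + 118 + 621 = 69357

69357


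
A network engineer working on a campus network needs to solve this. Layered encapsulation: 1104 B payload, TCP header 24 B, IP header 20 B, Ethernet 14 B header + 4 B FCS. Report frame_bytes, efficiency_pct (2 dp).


TCP segment = 1104 + 24 = 1128 B
IP packet = 1128 + 20 = 1148 B
Ethernet frame = 1148 + 14 + 4 = 1166 B
Efficiency = app / frame = 1104 / 1166 = 0.946827 = 94.6827% -> 94.68% (2 dp)

1166, 94.68


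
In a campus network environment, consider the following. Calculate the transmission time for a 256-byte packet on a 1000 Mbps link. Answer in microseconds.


Given: packet = 256 bytes, bandwidth = 1000 Mbps
Packet in bits = 256 * 8 = 2048 bits
Bandwidth = 1000 * 10^6 = 1000000000 bps
Time = 2048 / 1000000000 seconds
Time in us = 2048 * 10^6 / 1000000000 = 2.048

2.048


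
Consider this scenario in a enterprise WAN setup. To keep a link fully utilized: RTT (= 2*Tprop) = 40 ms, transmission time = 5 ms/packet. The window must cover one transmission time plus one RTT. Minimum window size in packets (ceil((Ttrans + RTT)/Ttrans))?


Given: Ttrans = 5 ms, RTT = 40 ms (= 2 * Tprop, Tprop = 20 ms)
Time until first ACK returns = Ttrans + RTT = 5 + 40 = 45 ms
Need W * Ttrans >= Ttrans + RTT  ->  W >= (Ttrans + RTT) / Ttrans
(Ttrans + RTT) / Ttrans = 45 / 5 = 9
W_min = ceil(9) = 9

9


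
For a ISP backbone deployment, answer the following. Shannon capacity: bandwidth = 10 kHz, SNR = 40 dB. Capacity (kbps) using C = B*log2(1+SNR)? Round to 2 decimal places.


Given: B = 10 kHz, SNR = 40 dB
SNR linear = 10^(40/10) = 10000
1 + SNR = 10001
log2(10001) = 13.2878566418
C = 10 * 1000 * 13.2878566418 = 132878.5664 bps
C = 132.878566 kbps -> 132.88 kbps (2 dp)

132.88


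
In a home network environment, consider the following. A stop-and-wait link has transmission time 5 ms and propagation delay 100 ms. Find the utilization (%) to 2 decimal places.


Given: Ttrans = 5 ms, Tprop = 100 ms
RTT = 2 * Tprop = 2 * 100 = 200 ms
U = Ttrans / (Ttrans + RTT)
U = 5 / (5 + 200)
U = 5 / 205 = 0.02439
U% = 2.44%

2.44


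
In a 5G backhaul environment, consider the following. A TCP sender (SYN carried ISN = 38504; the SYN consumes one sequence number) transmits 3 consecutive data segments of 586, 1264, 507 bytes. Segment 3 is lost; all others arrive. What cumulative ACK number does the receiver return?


SYN uses sequence number 38504; first data byte = ISN + 1 = 38505.
Segment 1: SEQ = 38505, len = 586 B, covers [38505, 39090]
Segment 2: SEQ = 39091, len = 1264 B, covers [39091, 40354]
Segment 3: SEQ = 40355, len = 507 B, covers [40355, 40861] [LOST]
In-order data received: bytes [38505, 40354] (segments 1..2).
Segment 3 missing -> gap begins at byte 40355.
Cumulative ACK = next expected in-order byte = 38505 + 586 + 1264 = 40355

40355


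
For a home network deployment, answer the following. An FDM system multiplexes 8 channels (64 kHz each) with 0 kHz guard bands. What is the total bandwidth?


Given: 8 channels, 64 kHz each, guard = 0 kHz
Channel bandwidth = 8 * 64 = 512 kHz
Guard bands = 7 gaps * 0 kHz = 0 kHz
Total = 512 + 0 = 512 kHz

512


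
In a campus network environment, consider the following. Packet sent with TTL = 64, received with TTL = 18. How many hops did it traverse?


Given: initial TTL = 64, received TTL = 18
Hops = initial TTL - received TTL
Hops = 64 - 18 = 46

46


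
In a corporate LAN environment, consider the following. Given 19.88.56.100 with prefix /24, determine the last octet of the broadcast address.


Given: IP = 19.88.56.100, prefix = /24
Host bits = 32 - 24 = 8
Network last octet = 100 AND mask = 0
Host part size = 2^8 - 1 = 255
Broadcast last octet = 0 OR 255 = 255

255


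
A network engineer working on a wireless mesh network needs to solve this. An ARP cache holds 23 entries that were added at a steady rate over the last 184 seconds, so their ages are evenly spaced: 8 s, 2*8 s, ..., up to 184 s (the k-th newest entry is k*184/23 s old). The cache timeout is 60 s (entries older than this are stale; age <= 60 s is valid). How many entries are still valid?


Ages are k * 184/23 s for k = 1..23 (spacing = 8.0000 s).
Entry k is valid iff k * 184/23 <= 60 iff k <= 23 * 60 / 184 = 7.5000
n_valid = floor(7.5000) = 7
(n_stale = 23 - 7 = 16)

7


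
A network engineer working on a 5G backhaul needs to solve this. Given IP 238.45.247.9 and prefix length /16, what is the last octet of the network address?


Given: IP = 238.45.247.9, prefix = /16
Subnet mask = 255.255.0.0
Last octet of IP: 9
Last octet of mask: 0
Network last octet = 9 AND 0 = 0

0


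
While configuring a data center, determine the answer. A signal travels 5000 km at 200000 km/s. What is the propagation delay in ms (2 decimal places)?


Given: distance = 5000 km, speed = 200000 km/s
Delay = distance / speed = 5000 / 200000 seconds
Delay in ms = 5000 * 1000 / 200000
Delay = 25.0000 ms
Rounded to 2 dp = 25.00 ms

25.00


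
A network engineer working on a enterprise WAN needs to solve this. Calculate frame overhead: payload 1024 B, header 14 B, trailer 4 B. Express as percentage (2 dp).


Given: payload = 1024 B, header = 14 B, trailer = 4 B
Overhead bytes = header + trailer = 14 + 4 = 18
Total frame = payload + overhead = 1024 + 18 = 1042
Overhead % = 18 / 1042 * 100 = 1.7274% -> 1.73% (2 dp)

1.73


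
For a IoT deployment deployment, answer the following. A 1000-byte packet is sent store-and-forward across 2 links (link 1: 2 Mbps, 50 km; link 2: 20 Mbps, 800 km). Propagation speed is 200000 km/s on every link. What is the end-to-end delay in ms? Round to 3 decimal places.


Packet = 1000 bytes = 8000 bits. Store-and-forward: sum (t_trans + t_prop) per link.
Link 1: t_trans = 8000/(2*10^6) s = 4.0000 ms; t_prop = 50/200000 s = 0.2500 ms; subtotal = 4.2500 ms
Link 2: t_trans = 8000/(20*10^6) s = 0.4000 ms; t_prop = 800/200000 s = 4.0000 ms; subtotal = 4.4000 ms
End-to-end = 4.2500 + 4.4000 = 8.6500 ms -> 8.650 ms (3 dp)

8.650


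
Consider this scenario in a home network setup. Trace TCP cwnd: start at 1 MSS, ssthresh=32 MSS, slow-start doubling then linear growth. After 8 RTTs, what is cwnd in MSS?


RTT 0: cwnd = 1 MSS (initial)
RTT 1: cwnd = 2 MSS (slow start, doubled)
RTT 2: cwnd = 4 MSS (slow start, doubled)
RTT 3: cwnd = 8 MSS (slow start, doubled)
RTT 4: cwnd = 16 MSS (slow start, doubled)
RTT 5: cwnd = 32 MSS (slow start, doubled)
RTT 6: cwnd = 33 MSS (congestion avoidance, +1)
RTT 7: cwnd = 34 MSS (congestion avoidance, +1)
RTT 8: cwnd = 35 MSS (congestion avoidance, +1)

35


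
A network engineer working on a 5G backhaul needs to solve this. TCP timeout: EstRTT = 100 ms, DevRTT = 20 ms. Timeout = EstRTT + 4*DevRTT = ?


Given: EstRTT = 100 ms, DevRTT = 20 ms
Timeout = EstRTT + 4 * DevRTT
4 * DevRTT = 4 * 20 = 80
Timeout = 100 + 80 = 180 ms

180


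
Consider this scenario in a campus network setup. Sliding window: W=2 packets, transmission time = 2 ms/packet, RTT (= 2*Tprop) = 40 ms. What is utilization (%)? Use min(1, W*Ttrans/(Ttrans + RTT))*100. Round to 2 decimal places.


Given: W = 2, Ttrans = 2 ms, RTT = 40 ms (= 2 * Tprop, Tprop = 20 ms)
Cycle time = Ttrans + RTT = 2 + 40 = 42 ms (first packet sent until its ACK returns)
W * Ttrans = 2 * 2 = 4 ms of sending per cycle
W * Ttrans / (Ttrans + RTT) = 4 / 42 = 0.095238
U = min(1, 0.095238) = 0.095238
U% = 9.52%

9.52


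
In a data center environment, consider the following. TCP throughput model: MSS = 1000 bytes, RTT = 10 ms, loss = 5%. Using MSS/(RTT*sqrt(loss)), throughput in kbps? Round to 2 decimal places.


Given: MSS = 1000 bytes, RTT = 10 ms, loss = 5%
RTT in seconds = 10 / 1000 = 0.01
Loss rate = 5% = 0.05
sqrt(loss) = sqrt(0.05) = 0.223606797750
Throughput (bytes/s) = 1000 / (0.01 * 0.223606797750) = 447213.5955
Throughput (kbps) = 447213.5955 * 8 / 1000 = 3577.708764 -> 3577.71 kbps (2 dp)

3577.71


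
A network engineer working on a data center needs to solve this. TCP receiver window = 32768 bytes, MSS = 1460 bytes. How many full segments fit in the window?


Given: RWND = 32768 bytes, MSS = 1460 bytes
Full segments = floor(RWND / MSS)
Full segments = floor(32768 / 1460)
Full segments = floor(22.4438) = 22

22


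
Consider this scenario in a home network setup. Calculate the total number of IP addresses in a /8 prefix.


Given: CIDR prefix /8
Host bits = 32 - 8 = 24
Total addresses = 2^24 = 16777216

16777216


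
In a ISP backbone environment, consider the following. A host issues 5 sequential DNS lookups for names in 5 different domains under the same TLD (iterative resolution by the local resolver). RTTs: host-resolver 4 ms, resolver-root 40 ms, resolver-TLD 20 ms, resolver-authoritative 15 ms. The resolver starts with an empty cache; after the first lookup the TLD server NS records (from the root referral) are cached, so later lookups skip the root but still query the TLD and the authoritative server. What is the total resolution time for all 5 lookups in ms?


Lookup 1 (cold cache): local + root + TLD + auth = 4 + 40 + 20 + 15 = 79 ms
Lookups 2..5 (TLD NS cached -> skip root; new domain -> still ask TLD and auth): local + TLD + auth = 4 + 20 + 15 = 39 ms each
Remaining 4 lookups: 4 * 39 = 156 ms
Total = 79 + 156 = 235 ms

235


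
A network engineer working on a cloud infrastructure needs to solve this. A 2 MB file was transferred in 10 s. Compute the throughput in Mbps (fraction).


Given: file = 2 MB, time = 10 s
File in Mb = 2 * 8 = 16 Mb
Throughput = 16 / 10 Mbps
Throughput = 8/5 Mbps

8/5


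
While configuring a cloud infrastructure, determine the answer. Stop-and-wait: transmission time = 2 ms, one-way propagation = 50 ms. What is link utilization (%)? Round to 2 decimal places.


Given: Ttrans = 2 ms, Tprop = 50 ms
RTT = 2 * Tprop = 2 * 50 = 100 ms
U = Ttrans / (Ttrans + RTT)
U = 2 / (2 + 100)
U = 2 / 102 = 0.019608
U% = 1.96%

1.96


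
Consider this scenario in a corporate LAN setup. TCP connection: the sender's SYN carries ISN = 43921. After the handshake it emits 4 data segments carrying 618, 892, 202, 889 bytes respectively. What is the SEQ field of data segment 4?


The SYN occupies sequence number ISN = 43921, so the first data byte is ISN + 1 = 43922.
SEQ of data segment i = (ISN + 1) + sum of payload sizes of segments 1..i-1.
Segment 1: SEQ = 43922, payload = 618 bytes
Segment 2: SEQ = 44540, payload = 892 bytes
Segment 3: SEQ = 45432, payload = 202 bytes
Segment 4: SEQ = 45634, payload = 889 bytes
SEQ of segment 4 = 43922 + 618 + 892 + 202 = 45634

45634


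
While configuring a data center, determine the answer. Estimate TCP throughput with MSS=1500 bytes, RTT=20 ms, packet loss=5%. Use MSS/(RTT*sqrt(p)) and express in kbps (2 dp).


Given: MSS = 1500 bytes, RTT = 20 ms, loss = 5%
RTT in seconds = 20 / 1000 = 0.02
Loss rate = 5% = 0.05
sqrt(loss) = sqrt(0.05) = 0.223606797750
Throughput (bytes/s) = 1500 / (0.02 * 0.223606797750) = 335410.1966
Throughput (kbps) = 335410.1966 * 8 / 1000 = 2683.281573 -> 2683.28 kbps (2 dp)

2683.28


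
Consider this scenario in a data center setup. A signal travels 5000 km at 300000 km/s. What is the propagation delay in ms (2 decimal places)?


Given: distance = 5000 km, speed = 300000 km/s
Delay = distance / speed = 5000 / 300000 seconds
Delay in ms = 5000 * 1000 / 300000
Delay = 16.6667 ms
Rounded to 2 dp = 16.67 ms

16.67


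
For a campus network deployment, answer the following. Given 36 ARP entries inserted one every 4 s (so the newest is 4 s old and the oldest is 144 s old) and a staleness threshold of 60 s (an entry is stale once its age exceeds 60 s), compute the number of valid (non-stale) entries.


Ages are k * 144/36 s for k = 1..36 (spacing = 4.0000 s).
Entry k is valid iff k * 144/36 <= 60 iff k <= 36 * 60 / 144 = 15.0000
n_valid = floor(15.0000) = 15
(n_stale = 36 - 15 = 21)

15


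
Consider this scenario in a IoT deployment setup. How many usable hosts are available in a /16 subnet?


Given: subnet mask /16
Host bits = 32 - 16 = 16
Total addresses = 2^16 = 65536
Usable hosts = 65536 - 2 (network + broadcast) = 65534

65534


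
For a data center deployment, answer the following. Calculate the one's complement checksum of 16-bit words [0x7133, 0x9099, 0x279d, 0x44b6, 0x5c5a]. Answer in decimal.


Given words: [0x7133, 0x9099, 0x279d, 0x44b6, 0x5c5a]
Step 1: Sum all words
Raw sum = 28979 + 37017 + 10141 + 17590 + 23642 = 117369
Step 2: Fold carry: (51833 + 1) = 51834
One's complement = ~51834 & 0xFFFF = 13701

13701


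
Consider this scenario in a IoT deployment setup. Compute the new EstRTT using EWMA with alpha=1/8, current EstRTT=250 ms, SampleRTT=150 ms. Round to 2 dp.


Given: EstRTT = 250 ms, SampleRTT = 150 ms, alpha = 1/8
New EstRTT = (1 - alpha) * EstRTT + alpha * SampleRTT
(7/8) * 250 = 218.75
(1/8) * 150 = 18.75
New EstRTT = 218.75 + 18.75 = 237.5 ms -> 237.50 ms (2 dp)

237.50


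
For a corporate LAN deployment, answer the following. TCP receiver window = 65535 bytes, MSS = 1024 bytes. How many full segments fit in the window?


Given: RWND = 65535 bytes, MSS = 1024 bytes
Full segments = floor(RWND / MSS)
Full segments = floor(65535 / 1024)
Full segments = floor(63.999) = 63

63


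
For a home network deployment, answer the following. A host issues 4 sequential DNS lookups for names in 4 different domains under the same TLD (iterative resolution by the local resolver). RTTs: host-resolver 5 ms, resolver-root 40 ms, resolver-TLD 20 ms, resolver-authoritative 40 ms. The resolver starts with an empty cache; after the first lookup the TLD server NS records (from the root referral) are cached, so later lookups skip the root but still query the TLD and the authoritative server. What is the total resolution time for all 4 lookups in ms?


Lookup 1 (cold cache): local + root + TLD + auth = 5 + 40 + 20 + 40 = 105 ms
Lookups 2..4 (TLD NS cached -> skip root; new domain -> still ask TLD and auth): local + TLD + auth = 5 + 20 + 40 = 65 ms each
Remaining 3 lookups: 3 * 65 = 195 ms
Total = 105 + 195 = 300 ms

300


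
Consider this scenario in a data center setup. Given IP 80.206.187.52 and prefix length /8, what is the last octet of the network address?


Given: IP = 80.206.187.52, prefix = /8
Subnet mask = 255.0.0.0
Last octet of IP: 52
Last octet of mask: 0
Network last octet = 52 AND 0 = 0

0


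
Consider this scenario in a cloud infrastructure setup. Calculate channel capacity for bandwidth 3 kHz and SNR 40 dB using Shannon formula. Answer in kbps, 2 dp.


Given: B = 3 kHz, SNR = 40 dB
SNR linear = 10^(40/10) = 10000
1 + SNR = 10001
log2(10001) = 13.2878566418
C = 3 * 1000 * 13.2878566418 = 39863.5699 bps
C = 39.863570 kbps -> 39.86 kbps (2 dp)

39.86


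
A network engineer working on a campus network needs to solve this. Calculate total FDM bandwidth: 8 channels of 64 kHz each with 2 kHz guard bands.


Given: 8 channels, 64 kHz each, guard = 2 kHz
Channel bandwidth = 8 * 64 = 512 kHz
Guard bands = 7 gaps * 2 kHz = 14 kHz
Total = 512 + 14 = 526 kHz

526


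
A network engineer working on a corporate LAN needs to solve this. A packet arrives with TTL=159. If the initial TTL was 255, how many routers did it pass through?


Given: initial TTL = 255, received TTL = 159
Hops = initial TTL - received TTL
Hops = 255 - 159 = 96

96


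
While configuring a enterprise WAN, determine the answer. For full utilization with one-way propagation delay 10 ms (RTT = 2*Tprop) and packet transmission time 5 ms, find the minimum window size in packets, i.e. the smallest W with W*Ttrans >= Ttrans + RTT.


Given: Ttrans = 5 ms, RTT = 20 ms (= 2 * Tprop, Tprop = 10 ms)
Time until first ACK returns = Ttrans + RTT = 5 + 20 = 25 ms
Need W * Ttrans >= Ttrans + RTT  ->  W >= (Ttrans + RTT) / Ttrans
(Ttrans + RTT) / Ttrans = 25 / 5 = 5
W_min = ceil(5) = 5

5


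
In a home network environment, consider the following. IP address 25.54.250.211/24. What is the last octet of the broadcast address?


Given: IP = 25.54.250.211, prefix = /24
Host bits = 32 - 24 = 8
Network last octet = 211 AND mask = 0
Host part size = 2^8 - 1 = 255
Broadcast last octet = 0 OR 255 = 255

255


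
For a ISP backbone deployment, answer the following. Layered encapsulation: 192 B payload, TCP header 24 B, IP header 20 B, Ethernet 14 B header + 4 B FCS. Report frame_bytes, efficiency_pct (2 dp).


TCP segment = 192 + 24 = 216 B
IP packet = 216 + 20 = 236 B
Ethernet frame = 236 + 14 + 4 = 254 B
Efficiency = app / frame = 192 / 254 = 0.755906 = 75.5906% -> 75.59% (2 dp)

254, 75.59


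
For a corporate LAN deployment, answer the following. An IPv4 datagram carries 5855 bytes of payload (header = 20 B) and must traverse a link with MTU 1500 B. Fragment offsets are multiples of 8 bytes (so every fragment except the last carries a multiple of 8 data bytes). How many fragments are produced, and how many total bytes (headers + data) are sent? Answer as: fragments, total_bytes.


Max data per non-final fragment = floor((MTU - header)/8)*8 = floor((1500 - 20)/8)*8 = floor(1480/8)*8 = 1480 B
Final fragment needs no 8-byte alignment: it can carry up to MTU - header = 1480 B
Non-final fragments needed = ceil((payload - 1480) / 1480) = ceil(4375/1480) = ceil(2.9561) = 3
Number of fragments = 3 + 1 = 4
Fragment sizes (data): 3 * 1480 B + 1415 B (last, 1415 <= 1480 OK)
Total bytes sent = payload + n_frags * header = 5855 + 4*20 = 5855 + 80 = 5935 B

4, 5935


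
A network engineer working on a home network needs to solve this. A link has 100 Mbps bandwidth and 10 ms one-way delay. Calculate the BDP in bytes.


Given: bandwidth = 100 Mbps, delay = 10 ms
BDP in bits = 100 * 10^6 * 10 / 1000
BDP in bits = 1000000
BDP in bytes = 1000000 / 8 = 125000

125000


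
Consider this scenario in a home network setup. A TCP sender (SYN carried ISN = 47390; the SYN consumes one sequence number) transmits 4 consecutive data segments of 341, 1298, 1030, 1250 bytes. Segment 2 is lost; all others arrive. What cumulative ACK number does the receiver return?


SYN uses sequence number 47390; first data byte = ISN + 1 = 47391.
Segment 1: SEQ = 47391, len = 341 B, covers [47391, 47731]
Segment 2: SEQ = 47732, len = 1298 B, covers [47732, 49029] [LOST]
Segment 3: SEQ = 49030, len = 1030 B, covers [49030, 50059]
Segment 4: SEQ = 50060, len = 1250 B, covers [50060, 51309]
In-order data received: bytes [47391, 47731] (segments 1..1).
Segment 2 missing -> gap begins at byte 47732; later segments buffered out of order.
Cumulative ACK = next expected in-order byte = 47391 + 341 = 47732

47732


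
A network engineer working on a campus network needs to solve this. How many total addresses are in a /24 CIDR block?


Given: CIDR prefix /24
Host bits = 32 - 24 = 8
Total addresses = 2^8 = 256

256


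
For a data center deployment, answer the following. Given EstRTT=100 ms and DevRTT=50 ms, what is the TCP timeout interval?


Given: EstRTT = 100 ms, DevRTT = 50 ms
Timeout = EstRTT + 4 * DevRTT
4 * DevRTT = 4 * 50 = 200
Timeout = 100 + 200 = 300 ms

300


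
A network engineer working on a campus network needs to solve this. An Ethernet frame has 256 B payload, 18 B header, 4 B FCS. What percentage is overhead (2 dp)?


Given: payload = 256 B, header = 18 B, trailer = 4 B
Overhead bytes = header + trailer = 18 + 4 = 22
Total frame = payload + overhead = 256 + 22 = 278
Overhead % = 22 / 278 * 100 = 7.9137% -> 7.91% (2 dp)

7.91


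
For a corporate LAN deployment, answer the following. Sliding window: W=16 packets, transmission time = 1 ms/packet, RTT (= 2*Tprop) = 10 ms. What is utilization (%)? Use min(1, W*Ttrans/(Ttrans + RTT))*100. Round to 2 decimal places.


Given: W = 16, Ttrans = 1 ms, RTT = 10 ms (= 2 * Tprop, Tprop = 5 ms)
Cycle time = Ttrans + RTT = 1 + 10 = 11 ms (first packet sent until its ACK returns)
W * Ttrans = 16 * 1 = 16 ms of sending per cycle
W * Ttrans / (Ttrans + RTT) = 16 / 11 = 1.454545
U = min(1, 1.454545) = 1.000000
U% = 100.00%

100.00


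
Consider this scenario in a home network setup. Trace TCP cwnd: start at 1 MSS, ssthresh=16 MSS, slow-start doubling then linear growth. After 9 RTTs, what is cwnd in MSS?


RTT 0: cwnd = 1 MSS (initial)
RTT 1: cwnd = 2 MSS (slow start, doubled)
RTT 2: cwnd = 4 MSS (slow start, doubled)
RTT 3: cwnd = 8 MSS (slow start, doubled)
RTT 4: cwnd = 16 MSS (slow start, doubled)
RTT 5: cwnd = 17 MSS (congestion avoidance, +1)
RTT 6: cwnd = 18 MSS (congestion avoidance, +1)
RTT 7: cwnd = 19 MSS (congestion avoidance, +1)
RTT 8: cwnd = 20 MSS (congestion avoidance, +1)
RTT 9: cwnd = 21 MSS (congestion avoidance, +1)

21


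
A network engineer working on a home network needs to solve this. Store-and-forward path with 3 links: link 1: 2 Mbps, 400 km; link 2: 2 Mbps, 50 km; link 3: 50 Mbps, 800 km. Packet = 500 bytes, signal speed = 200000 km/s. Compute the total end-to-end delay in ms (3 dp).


Packet = 500 bytes = 4000 bits. Store-and-forward: sum (t_trans + t_prop) per link.
Link 1: t_trans = 4000/(2*10^6) s = 2.0000 ms; t_prop = 400/200000 s = 2.0000 ms; subtotal = 4.0000 ms
Link 2: t_trans = 4000/(2*10^6) s = 2.0000 ms; t_prop = 50/200000 s = 0.2500 ms; subtotal = 2.2500 ms
Link 3: t_trans = 4000/(50*10^6) s = 0.0800 ms; t_prop = 800/200000 s = 4.0000 ms; subtotal = 4.0800 ms
End-to-end = 4.0000 + 2.2500 + 4.0800 = 10.3300 ms -> 10.330 ms (3 dp)

10.330


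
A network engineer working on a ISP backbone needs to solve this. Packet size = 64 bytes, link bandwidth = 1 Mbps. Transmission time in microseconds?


Given: packet = 64 bytes, bandwidth = 1 Mbps
Packet in bits = 64 * 8 = 512 bits
Bandwidth = 1 * 10^6 = 1000000 bps
Time = 512 / 1000000 seconds
Time in us = 512 * 10^6 / 1000000 = 512

512


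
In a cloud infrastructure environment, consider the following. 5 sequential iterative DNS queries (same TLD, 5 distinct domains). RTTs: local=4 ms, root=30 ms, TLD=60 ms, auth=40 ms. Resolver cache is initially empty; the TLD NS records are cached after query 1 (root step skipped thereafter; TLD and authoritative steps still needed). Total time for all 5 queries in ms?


Lookup 1 (cold cache): local + root + TLD + auth = 4 + 30 + 60 + 40 = 134 ms
Lookups 2..5 (TLD NS cached -> skip root; new domain -> still ask TLD and auth): local + TLD + auth = 4 + 60 + 40 = 104 ms each
Remaining 4 lookups: 4 * 104 = 416 ms
Total = 134 + 416 = 550 ms

550


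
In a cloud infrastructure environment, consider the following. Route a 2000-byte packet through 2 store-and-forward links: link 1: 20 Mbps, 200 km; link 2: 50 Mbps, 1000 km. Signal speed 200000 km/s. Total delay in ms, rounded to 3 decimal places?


Packet = 2000 bytes = 16000 bits. Store-and-forward: sum (t_trans + t_prop) per link.
Link 1: t_trans = 16000/(20*10^6) s = 0.8000 ms; t_prop = 200/200000 s = 1.0000 ms; subtotal = 1.8000 ms
Link 2: t_trans = 16000/(50*10^6) s = 0.3200 ms; t_prop = 1000/200000 s = 5.0000 ms; subtotal = 5.3200 ms
End-to-end = 1.8000 + 5.3200 = 7.1200 ms -> 7.120 ms (3 dp)

7.120


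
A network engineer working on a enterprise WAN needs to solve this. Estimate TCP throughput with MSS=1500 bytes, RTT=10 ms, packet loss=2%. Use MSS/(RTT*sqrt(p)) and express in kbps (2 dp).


Given: MSS = 1500 bytes, RTT = 10 ms, loss = 2%
RTT in seconds = 10 / 1000 = 0.01
Loss rate = 2% = 0.02
sqrt(loss) = sqrt(0.02) = 0.141421356237
Throughput (bytes/s) = 1500 / (0.01 * 0.141421356237) = 1060660.1718
Throughput (kbps) = 1060660.1718 * 8 / 1000 = 8485.281374 -> 8485.28 kbps (2 dp)

8485.28


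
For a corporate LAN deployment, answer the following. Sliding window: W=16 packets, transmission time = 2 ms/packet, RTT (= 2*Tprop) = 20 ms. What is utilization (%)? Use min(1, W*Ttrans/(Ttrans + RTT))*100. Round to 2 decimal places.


Given: W = 16, Ttrans = 2 ms, RTT = 20 ms (= 2 * Tprop, Tprop = 10 ms)
Cycle time = Ttrans + RTT = 2 + 20 = 22 ms (first packet sent until its ACK returns)
W * Ttrans = 16 * 2 = 32 ms of sending per cycle
W * Ttrans / (Ttrans + RTT) = 32 / 22 = 1.454545
U = min(1, 1.454545) = 1.000000
U% = 100.00%

100.00


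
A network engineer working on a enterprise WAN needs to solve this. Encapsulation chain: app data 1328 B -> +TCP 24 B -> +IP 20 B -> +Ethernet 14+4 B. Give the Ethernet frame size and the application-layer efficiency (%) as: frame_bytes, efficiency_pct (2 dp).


TCP segment = 1328 + 24 = 1352 B
IP packet = 1352 + 20 = 1372 B
Ethernet frame = 1372 + 14 + 4 = 1390 B
Efficiency = app / frame = 1328 / 1390 = 0.955396 = 95.5396% -> 95.54% (2 dp)

1390, 95.54


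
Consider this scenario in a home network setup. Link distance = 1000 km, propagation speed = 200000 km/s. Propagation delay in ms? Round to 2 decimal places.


Given: distance = 1000 km, speed = 200000 km/s
Delay = distance / speed = 1000 / 200000 seconds
Delay in ms = 1000 * 1000 / 200000
Delay = 5.0000 ms
Rounded to 2 dp = 5.00 ms

5.00


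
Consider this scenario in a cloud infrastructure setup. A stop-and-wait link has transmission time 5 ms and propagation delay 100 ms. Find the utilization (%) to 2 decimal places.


Given: Ttrans = 5 ms, Tprop = 100 ms
RTT = 2 * Tprop = 2 * 100 = 200 ms
U = Ttrans / (Ttrans + RTT)
U = 5 / (5 + 200)
U = 5 / 205 = 0.02439
U% = 2.44%

2.44


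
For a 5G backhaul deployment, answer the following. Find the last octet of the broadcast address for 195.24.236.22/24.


Given: IP = 195.24.236.22, prefix = /24
Host bits = 32 - 24 = 8
Network last octet = 22 AND mask = 0
Host part size = 2^8 - 1 = 255
Broadcast last octet = 0 OR 255 = 255

255


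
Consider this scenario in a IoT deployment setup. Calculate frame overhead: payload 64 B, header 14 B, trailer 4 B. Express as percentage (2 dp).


Given: payload = 64 B, header = 14 B, trailer = 4 B
Overhead bytes = header + trailer = 14 + 4 = 18
Total frame = payload + overhead = 64 + 18 = 82
Overhead % = 18 / 82 * 100 = 21.9512% -> 21.95% (2 dp)

21.95


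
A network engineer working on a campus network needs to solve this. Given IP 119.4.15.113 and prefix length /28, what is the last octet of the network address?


Given: IP = 119.4.15.113, prefix = /28
Subnet mask = 255.255.255.240
Last octet of IP: 113
Last octet of mask: 240
Network last octet = 113 AND 240 = 112

112


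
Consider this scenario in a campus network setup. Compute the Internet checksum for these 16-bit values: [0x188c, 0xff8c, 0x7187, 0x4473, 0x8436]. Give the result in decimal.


Given words: [0x188c, 0xff8c, 0x7187, 0x4473, 0x8436]
Step 1: Sum all words
Raw sum = 6284 + 65420 + 29063 + 17523 + 33846 = 152136
Step 2: Fold carry: (21064 + 2) = 21066
One's complement = ~21066 & 0xFFFF = 44469

44469


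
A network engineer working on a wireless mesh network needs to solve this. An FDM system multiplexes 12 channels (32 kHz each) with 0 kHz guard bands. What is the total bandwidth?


Given: 12 channels, 32 kHz each, guard = 0 kHz
Channel bandwidth = 12 * 32 = 384 kHz
Guard bands = 11 gaps * 0 kHz = 0 kHz
Total = 384 + 0 = 384 kHz

384


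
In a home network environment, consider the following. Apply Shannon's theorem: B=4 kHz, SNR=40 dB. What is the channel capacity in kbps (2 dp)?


Given: B = 4 kHz, SNR = 40 dB
SNR linear = 10^(40/10) = 10000
1 + SNR = 10001
log2(10001) = 13.2878566418
C = 4 * 1000 * 13.2878566418 = 53151.4266 bps
C = 53.151427 kbps -> 53.15 kbps (2 dp)

53.15


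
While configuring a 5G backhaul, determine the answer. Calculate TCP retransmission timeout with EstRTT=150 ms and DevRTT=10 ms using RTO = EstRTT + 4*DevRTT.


Given: EstRTT = 150 ms, DevRTT = 10 ms
Timeout = EstRTT + 4 * DevRTT
4 * DevRTT = 4 * 10 = 40
Timeout = 150 + 40 = 190 ms

190


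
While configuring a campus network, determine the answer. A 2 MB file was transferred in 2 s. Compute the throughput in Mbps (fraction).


Given: file = 2 MB, time = 2 s
File in Mb = 2 * 8 = 16 Mb
Throughput = 16 / 2 Mbps
Throughput = 8 Mbps

8


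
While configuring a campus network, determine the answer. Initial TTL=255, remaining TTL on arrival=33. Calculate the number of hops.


Given: initial TTL = 255, received TTL = 33
Hops = initial TTL - received TTL
Hops = 255 - 33 = 222

222


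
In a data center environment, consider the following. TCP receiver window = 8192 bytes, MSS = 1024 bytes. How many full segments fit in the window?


Given: RWND = 8192 bytes, MSS = 1024 bytes
Full segments = floor(RWND / MSS)
Full segments = floor(8192 / 1024)
Full segments = floor(8.0) = 8

8


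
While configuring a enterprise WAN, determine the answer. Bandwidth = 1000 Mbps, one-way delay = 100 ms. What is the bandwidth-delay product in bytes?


Given: bandwidth = 1000 Mbps, delay = 100 ms
BDP in bits = 1000 * 10^6 * 100 / 1000
BDP in bits = 100000000
BDP in bytes = 100000000 / 8 = 12500000

12500000


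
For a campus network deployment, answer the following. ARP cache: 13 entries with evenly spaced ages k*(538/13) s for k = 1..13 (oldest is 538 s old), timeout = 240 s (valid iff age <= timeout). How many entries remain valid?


Ages are k * 538/13 s for k = 1..13 (spacing = 41.3846 s).
Entry k is valid iff k * 538/13 <= 240 iff k <= 13 * 240 / 538 = 5.7993
n_valid = floor(5.7993) = 5
(n_stale = 13 - 5 = 8)

5


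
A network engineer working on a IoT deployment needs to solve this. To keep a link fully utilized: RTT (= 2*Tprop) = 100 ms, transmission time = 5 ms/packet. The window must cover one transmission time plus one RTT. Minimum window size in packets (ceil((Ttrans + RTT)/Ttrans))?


Given: Ttrans = 5 ms, RTT = 100 ms (= 2 * Tprop, Tprop = 50 ms)
Time until first ACK returns = Ttrans + RTT = 5 + 100 = 105 ms
Need W * Ttrans >= Ttrans + RTT  ->  W >= (Ttrans + RTT) / Ttrans
(Ttrans + RTT) / Ttrans = 105 / 5 = 21
W_min = ceil(21) = 21

21


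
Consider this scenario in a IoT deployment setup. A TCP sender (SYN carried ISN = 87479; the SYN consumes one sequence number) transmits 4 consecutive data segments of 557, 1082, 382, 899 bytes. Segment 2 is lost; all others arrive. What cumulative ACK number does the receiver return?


SYN uses sequence number 87479; first data byte = ISN + 1 = 87480.
Segment 1: SEQ = 87480, len = 557 B, covers [87480, 88036]
Segment 2: SEQ = 88037, len = 1082 B, covers [88037, 89118] [LOST]
Segment 3: SEQ = 89119, len = 382 B, covers [89119, 89500]
Segment 4: SEQ = 89501, len = 899 B, covers [89501, 90399]
In-order data received: bytes [87480, 88036] (segments 1..1).
Segment 2 missing -> gap begins at byte 88037; later segments buffered out of order.
Cumulative ACK = next expected in-order byte = 87480 + 557 = 88037

88037


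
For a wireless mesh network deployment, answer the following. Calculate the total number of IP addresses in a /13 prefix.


Given: CIDR prefix /13
Host bits = 32 - 13 = 19
Total addresses = 2^19 = 524288

524288


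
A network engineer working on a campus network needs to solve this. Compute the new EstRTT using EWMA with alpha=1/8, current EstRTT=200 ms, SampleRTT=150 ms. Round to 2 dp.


Given: EstRTT = 200 ms, SampleRTT = 150 ms, alpha = 1/8
New EstRTT = (1 - alpha) * EstRTT + alpha * SampleRTT
(7/8) * 200 = 175
(1/8) * 150 = 18.75
New EstRTT = 175 + 18.75 = 193.75 ms -> 193.75 ms (2 dp)

193.75


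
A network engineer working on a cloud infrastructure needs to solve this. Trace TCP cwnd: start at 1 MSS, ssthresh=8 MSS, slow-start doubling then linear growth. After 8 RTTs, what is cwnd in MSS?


RTT 0: cwnd = 1 MSS (initial)
RTT 1: cwnd = 2 MSS (slow start, doubled)
RTT 2: cwnd = 4 MSS (slow start, doubled)
RTT 3: cwnd = 8 MSS (slow start, doubled)
RTT 4: cwnd = 9 MSS (congestion avoidance, +1)
RTT 5: cwnd = 10 MSS (congestion avoidance, +1)
RTT 6: cwnd = 11 MSS (congestion avoidance, +1)
RTT 7: cwnd = 12 MSS (congestion avoidance, +1)
RTT 8: cwnd = 13 MSS (congestion avoidance, +1)

13
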